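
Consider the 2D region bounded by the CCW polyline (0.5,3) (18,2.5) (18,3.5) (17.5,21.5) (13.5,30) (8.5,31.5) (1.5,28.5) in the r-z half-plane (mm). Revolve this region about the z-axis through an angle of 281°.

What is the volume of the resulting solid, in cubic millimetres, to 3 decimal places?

Profile (r,z), 7 vertices: (0.5,3) (18,2.5) (18,3.5) (17.5,21.5) (13.5,30) (8.5,31.5) (1.5,28.5)
edge 0: (0.5,3)→(18,2.5)  cross = 0.5·2.5 − 18·3 = -52.7500; (r_i+r_j)·cross = 18.5·-52.7500 = -975.8750
edge 1: (18,2.5)→(18,3.5)  cross = 18·3.5 − 18·2.5 = 18.0000; (r_i+r_j)·cross = 36·18.0000 = 648.0000
edge 2: (18,3.5)→(17.5,21.5)  cross = 18·21.5 − 17.5·3.5 = 325.7500; (r_i+r_j)·cross = 35.5·325.7500 = 11564.1250
edge 3: (17.5,21.5)→(13.5,30)  cross = 17.5·30 − 13.5·21.5 = 234.7500; (r_i+r_j)·cross = 31·234.7500 = 7277.2500
edge 4: (13.5,30)→(8.5,31.5)  cross = 13.5·31.5 − 8.5·30 = 170.2500; (r_i+r_j)·cross = 22·170.2500 = 3745.5000
edge 5: (8.5,31.5)→(1.5,28.5)  cross = 8.5·28.5 − 1.5·31.5 = 195.0000; (r_i+r_j)·cross = 10·195.0000 = 1950.0000
edge 6: (1.5,28.5)→(0.5,3)  cross = 1.5·3 − 0.5·28.5 = -9.7500; (r_i+r_j)·cross = 2·-9.7500 = -19.5000
Σcross = 881.2500 → A = |Σcross|/2 = 440.6250 mm²
Σ(r_i+r_j)·cross = 24189.5000 → first moment M = |Σ|/6 = 4031.5833
R_c = M/A = 4031.5833/440.6250 = 9.1497 mm
θ = 281° = 4.904375 rad
V = θ·R_c·A = 4.904375·9.1497·440.6250 = 19772.397 mm³

Volume = 19772.397 mm³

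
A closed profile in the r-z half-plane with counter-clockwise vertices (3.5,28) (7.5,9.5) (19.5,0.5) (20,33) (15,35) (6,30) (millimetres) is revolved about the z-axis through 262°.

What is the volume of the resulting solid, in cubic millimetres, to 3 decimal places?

Profile (r,z), 6 vertices: (3.5,28) (7.5,9.5) (19.5,0.5) (20,33) (15,35) (6,30)
edge 0: (3.5,28)→(7.5,9.5)  cross = 3.5·9.5 − 7.5·28 = -176.7500; (r_i+r_j)·cross = 11·-176.7500 = -1944.2500
edge 1: (7.5,9.5)→(19.5,0.5)  cross = 7.5·0.5 − 19.5·9.5 = -181.5000; (r_i+r_j)·cross = 27·-181.5000 = -4900.5000
edge 2: (19.5,0.5)→(20,33)  cross = 19.5·33 − 20·0.5 = 633.5000; (r_i+r_j)·cross = 39.5·633.5000 = 25023.2500
edge 3: (20,33)→(15,35)  cross = 20·35 − 15·33 = 205.0000; (r_i+r_j)·cross = 35·205.0000 = 7175.0000
edge 4: (15,35)→(6,30)  cross = 15·30 − 6·35 = 240.0000; (r_i+r_j)·cross = 21·240.0000 = 5040.0000
edge 5: (6,30)→(3.5,28)  cross = 6·28 − 3.5·30 = 63.0000; (r_i+r_j)·cross = 9.5·63.0000 = 598.5000
Σcross = 783.2500 → A = |Σcross|/2 = 391.6250 mm²
Σ(r_i+r_j)·cross = 30992.0000 → first moment M = |Σ|/6 = 5165.3333
R_c = M/A = 5165.3333/391.6250 = 13.1895 mm
θ = 262° = 4.572763 rad
V = θ·R_c·A = 4.572763·13.1895·391.6250 = 23619.843 mm³

Volume = 23619.843 mm³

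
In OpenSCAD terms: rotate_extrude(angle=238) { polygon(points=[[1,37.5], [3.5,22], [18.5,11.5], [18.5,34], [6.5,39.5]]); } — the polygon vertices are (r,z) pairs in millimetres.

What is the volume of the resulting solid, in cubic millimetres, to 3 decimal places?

Volume = 14619.420 mm³

Profile (r,z), 5 vertices: (1,37.5) (3.5,22) (18.5,11.5) (18.5,34) (6.5,39.5)
edge 0: (1,37.5)→(3.5,22)  cross = 1·22 − 3.5·37.5 = -109.2500; (r_i+r_j)·cross = 4.5·-109.2500 = -491.6250
edge 1: (3.5,22)→(18.5,11.5)  cross = 3.5·11.5 − 18.5·22 = -366.7500; (r_i+r_j)·cross = 22·-366.7500 = -8068.5000
edge 2: (18.5,11.5)→(18.5,34)  cross = 18.5·34 − 18.5·11.5 = 416.2500; (r_i+r_j)·cross = 37·416.2500 = 15401.2500
edge 3: (18.5,34)→(6.5,39.5)  cross = 18.5·39.5 − 6.5·34 = 509.7500; (r_i+r_j)·cross = 25·509.7500 = 12743.7500
edge 4: (6.5,39.5)→(1,37.5)  cross = 6.5·37.5 − 1·39.5 = 204.2500; (r_i+r_j)·cross = 7.5·204.2500 = 1531.8750
Σcross = 654.2500 → A = |Σcross|/2 = 327.1250 mm²
Σ(r_i+r_j)·cross = 21116.7500 → first moment M = |Σ|/6 = 3519.4583
R_c = M/A = 3519.4583/327.1250 = 10.7588 mm
θ = 238° = 4.153884 rad
V = θ·R_c·A = 4.153884·10.7588·327.1250 = 14619.420 mm³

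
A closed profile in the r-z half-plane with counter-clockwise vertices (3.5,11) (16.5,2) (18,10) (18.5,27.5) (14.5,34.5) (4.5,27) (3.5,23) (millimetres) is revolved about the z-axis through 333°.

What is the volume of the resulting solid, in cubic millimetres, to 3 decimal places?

Volume = 23679.565 mm³

Profile (r,z), 7 vertices: (3.5,11) (16.5,2) (18,10) (18.5,27.5) (14.5,34.5) (4.5,27) (3.5,23)
edge 0: (3.5,11)→(16.5,2)  cross = 3.5·2 − 16.5·11 = -174.5000; (r_i+r_j)·cross = 20·-174.5000 = -3490.0000
edge 1: (16.5,2)→(18,10)  cross = 16.5·10 − 18·2 = 129.0000; (r_i+r_j)·cross = 34.5·129.0000 = 4450.5000
edge 2: (18,10)→(18.5,27.5)  cross = 18·27.5 − 18.5·10 = 310.0000; (r_i+r_j)·cross = 36.5·310.0000 = 11315.0000
edge 3: (18.5,27.5)→(14.5,34.5)  cross = 18.5·34.5 − 14.5·27.5 = 239.5000; (r_i+r_j)·cross = 33·239.5000 = 7903.5000
edge 4: (14.5,34.5)→(4.5,27)  cross = 14.5·27 − 4.5·34.5 = 236.2500; (r_i+r_j)·cross = 19·236.2500 = 4488.7500
edge 5: (4.5,27)→(3.5,23)  cross = 4.5·23 − 3.5·27 = 9.0000; (r_i+r_j)·cross = 8·9.0000 = 72.0000
edge 6: (3.5,23)→(3.5,11)  cross = 3.5·11 − 3.5·23 = -42.0000; (r_i+r_j)·cross = 7·-42.0000 = -294.0000
Σcross = 707.2500 → A = |Σcross|/2 = 353.6250 mm²
Σ(r_i+r_j)·cross = 24445.7500 → first moment M = |Σ|/6 = 4074.2917
R_c = M/A = 4074.2917/353.6250 = 11.5215 mm
θ = 333° = 5.811946 rad
V = θ·R_c·A = 5.811946·11.5215·353.6250 = 23679.565 mm³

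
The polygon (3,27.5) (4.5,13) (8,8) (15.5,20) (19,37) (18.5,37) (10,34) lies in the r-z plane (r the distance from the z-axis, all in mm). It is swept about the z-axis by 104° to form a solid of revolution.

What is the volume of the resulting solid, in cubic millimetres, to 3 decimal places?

Volume = 4949.402 mm³

Profile (r,z), 7 vertices: (3,27.5) (4.5,13) (8,8) (15.5,20) (19,37) (18.5,37) (10,34)
edge 0: (3,27.5)→(4.5,13)  cross = 3·13 − 4.5·27.5 = -84.7500; (r_i+r_j)·cross = 7.5·-84.7500 = -635.6250
edge 1: (4.5,13)→(8,8)  cross = 4.5·8 − 8·13 = -68.0000; (r_i+r_j)·cross = 12.5·-68.0000 = -850.0000
edge 2: (8,8)→(15.5,20)  cross = 8·20 − 15.5·8 = 36.0000; (r_i+r_j)·cross = 23.5·36.0000 = 846.0000
edge 3: (15.5,20)→(19,37)  cross = 15.5·37 − 19·20 = 193.5000; (r_i+r_j)·cross = 34.5·193.5000 = 6675.7500
edge 4: (19,37)→(18.5,37)  cross = 19·37 − 18.5·37 = 18.5000; (r_i+r_j)·cross = 37.5·18.5000 = 693.7500
edge 5: (18.5,37)→(10,34)  cross = 18.5·34 − 10·37 = 259.0000; (r_i+r_j)·cross = 28.5·259.0000 = 7381.5000
edge 6: (10,34)→(3,27.5)  cross = 10·27.5 − 3·34 = 173.0000; (r_i+r_j)·cross = 13·173.0000 = 2249.0000
Σcross = 527.2500 → A = |Σcross|/2 = 263.6250 mm²
Σ(r_i+r_j)·cross = 16360.3750 → first moment M = |Σ|/6 = 2726.7292
R_c = M/A = 2726.7292/263.6250 = 10.3432 mm
θ = 104° = 1.815142 rad
V = θ·R_c·A = 1.815142·10.3432·263.6250 = 4949.402 mm³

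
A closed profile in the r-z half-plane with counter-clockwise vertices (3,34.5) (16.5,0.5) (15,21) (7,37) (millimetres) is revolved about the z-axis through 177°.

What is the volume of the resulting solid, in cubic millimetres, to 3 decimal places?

Volume = 5091.249 mm³

Profile (r,z), 4 vertices: (3,34.5) (16.5,0.5) (15,21) (7,37)
edge 0: (3,34.5)→(16.5,0.5)  cross = 3·0.5 − 16.5·34.5 = -567.7500; (r_i+r_j)·cross = 19.5·-567.7500 = -11071.1250
edge 1: (16.5,0.5)→(15,21)  cross = 16.5·21 − 15·0.5 = 339.0000; (r_i+r_j)·cross = 31.5·339.0000 = 10678.5000
edge 2: (15,21)→(7,37)  cross = 15·37 − 7·21 = 408.0000; (r_i+r_j)·cross = 22·408.0000 = 8976.0000
edge 3: (7,37)→(3,34.5)  cross = 7·34.5 − 3·37 = 130.5000; (r_i+r_j)·cross = 10·130.5000 = 1305.0000
Σcross = 309.7500 → A = |Σcross|/2 = 154.8750 mm²
Σ(r_i+r_j)·cross = 9888.3750 → first moment M = |Σ|/6 = 1648.0625
R_c = M/A = 1648.0625/154.8750 = 10.6412 mm
θ = 177° = 3.089233 rad
V = θ·R_c·A = 3.089233·10.6412·154.8750 = 5091.249 mm³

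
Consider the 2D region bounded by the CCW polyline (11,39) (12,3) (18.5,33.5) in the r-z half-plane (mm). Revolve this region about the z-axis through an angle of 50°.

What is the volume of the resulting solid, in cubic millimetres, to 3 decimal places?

Volume = 1596.504 mm³

Profile (r,z), 3 vertices: (11,39) (12,3) (18.5,33.5)
edge 0: (11,39)→(12,3)  cross = 11·3 − 12·39 = -435.0000; (r_i+r_j)·cross = 23·-435.0000 = -10005.0000
edge 1: (12,3)→(18.5,33.5)  cross = 12·33.5 − 18.5·3 = 346.5000; (r_i+r_j)·cross = 30.5·346.5000 = 10568.2500
edge 2: (18.5,33.5)→(11,39)  cross = 18.5·39 − 11·33.5 = 353.0000; (r_i+r_j)·cross = 29.5·353.0000 = 10413.5000
Σcross = 264.5000 → A = |Σcross|/2 = 132.2500 mm²
Σ(r_i+r_j)·cross = 10976.7500 → first moment M = |Σ|/6 = 1829.4583
R_c = M/A = 1829.4583/132.2500 = 13.8333 mm
θ = 50° = 0.872665 rad
V = θ·R_c·A = 0.872665·13.8333·132.2500 = 1596.504 mm³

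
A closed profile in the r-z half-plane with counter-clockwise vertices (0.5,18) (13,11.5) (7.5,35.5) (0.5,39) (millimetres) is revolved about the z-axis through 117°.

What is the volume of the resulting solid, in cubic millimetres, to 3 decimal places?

Profile (r,z), 4 vertices: (0.5,18) (13,11.5) (7.5,35.5) (0.5,39)
edge 0: (0.5,18)→(13,11.5)  cross = 0.5·11.5 − 13·18 = -228.2500; (r_i+r_j)·cross = 13.5·-228.2500 = -3081.3750
edge 1: (13,11.5)→(7.5,35.5)  cross = 13·35.5 − 7.5·11.5 = 375.2500; (r_i+r_j)·cross = 20.5·375.2500 = 7692.6250
edge 2: (7.5,35.5)→(0.5,39)  cross = 7.5·39 − 0.5·35.5 = 274.7500; (r_i+r_j)·cross = 8·274.7500 = 2198.0000
edge 3: (0.5,39)→(0.5,18)  cross = 0.5·18 − 0.5·39 = -10.5000; (r_i+r_j)·cross = 1·-10.5000 = -10.5000
Σcross = 411.2500 → A = |Σcross|/2 = 205.6250 mm²
Σ(r_i+r_j)·cross = 6798.7500 → first moment M = |Σ|/6 = 1133.1250
R_c = M/A = 1133.1250/205.6250 = 5.5106 mm
θ = 117° = 2.042035 rad
V = θ·R_c·A = 2.042035·5.5106·205.6250 = 2313.881 mm³

Volume = 2313.881 mm³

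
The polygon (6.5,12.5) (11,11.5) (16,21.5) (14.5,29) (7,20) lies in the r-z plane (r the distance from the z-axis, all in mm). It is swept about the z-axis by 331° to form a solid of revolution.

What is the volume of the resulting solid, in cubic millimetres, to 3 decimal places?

Volume = 6027.138 mm³

Profile (r,z), 5 vertices: (6.5,12.5) (11,11.5) (16,21.5) (14.5,29) (7,20)
edge 0: (6.5,12.5)→(11,11.5)  cross = 6.5·11.5 − 11·12.5 = -62.7500; (r_i+r_j)·cross = 17.5·-62.7500 = -1098.1250
edge 1: (11,11.5)→(16,21.5)  cross = 11·21.5 − 16·11.5 = 52.5000; (r_i+r_j)·cross = 27·52.5000 = 1417.5000
edge 2: (16,21.5)→(14.5,29)  cross = 16·29 − 14.5·21.5 = 152.2500; (r_i+r_j)·cross = 30.5·152.2500 = 4643.6250
edge 3: (14.5,29)→(7,20)  cross = 14.5·20 − 7·29 = 87.0000; (r_i+r_j)·cross = 21.5·87.0000 = 1870.5000
edge 4: (7,20)→(6.5,12.5)  cross = 7·12.5 − 6.5·20 = -42.5000; (r_i+r_j)·cross = 13.5·-42.5000 = -573.7500
Σcross = 186.5000 → A = |Σcross|/2 = 93.2500 mm²
Σ(r_i+r_j)·cross = 6259.7500 → first moment M = |Σ|/6 = 1043.2917
R_c = M/A = 1043.2917/93.2500 = 11.1881 mm
θ = 331° = 5.777040 rad
V = θ·R_c·A = 5.777040·11.1881·93.2500 = 6027.138 mm³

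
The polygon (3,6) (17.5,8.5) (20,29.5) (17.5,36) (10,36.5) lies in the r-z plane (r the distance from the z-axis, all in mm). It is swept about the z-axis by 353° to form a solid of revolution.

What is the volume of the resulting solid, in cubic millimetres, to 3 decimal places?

Volume = 26715.561 mm³

Profile (r,z), 5 vertices: (3,6) (17.5,8.5) (20,29.5) (17.5,36) (10,36.5)
edge 0: (3,6)→(17.5,8.5)  cross = 3·8.5 − 17.5·6 = -79.5000; (r_i+r_j)·cross = 20.5·-79.5000 = -1629.7500
edge 1: (17.5,8.5)→(20,29.5)  cross = 17.5·29.5 − 20·8.5 = 346.2500; (r_i+r_j)·cross = 37.5·346.2500 = 12984.3750
edge 2: (20,29.5)→(17.5,36)  cross = 20·36 − 17.5·29.5 = 203.7500; (r_i+r_j)·cross = 37.5·203.7500 = 7640.6250
edge 3: (17.5,36)→(10,36.5)  cross = 17.5·36.5 − 10·36 = 278.7500; (r_i+r_j)·cross = 27.5·278.7500 = 7665.6250
edge 4: (10,36.5)→(3,6)  cross = 10·6 − 3·36.5 = -49.5000; (r_i+r_j)·cross = 13·-49.5000 = -643.5000
Σcross = 699.7500 → A = |Σcross|/2 = 349.8750 mm²
Σ(r_i+r_j)·cross = 26017.3750 → first moment M = |Σ|/6 = 4336.2292
R_c = M/A = 4336.2292/349.8750 = 12.3937 mm
θ = 353° = 6.161012 rad
V = θ·R_c·A = 6.161012·12.3937·349.8750 = 26715.561 mm³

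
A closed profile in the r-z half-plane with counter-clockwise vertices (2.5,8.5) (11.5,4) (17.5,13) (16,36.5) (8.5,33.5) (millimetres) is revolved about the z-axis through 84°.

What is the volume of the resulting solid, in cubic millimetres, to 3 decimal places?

Volume = 5109.643 mm³

Profile (r,z), 5 vertices: (2.5,8.5) (11.5,4) (17.5,13) (16,36.5) (8.5,33.5)
edge 0: (2.5,8.5)→(11.5,4)  cross = 2.5·4 − 11.5·8.5 = -87.7500; (r_i+r_j)·cross = 14·-87.7500 = -1228.5000
edge 1: (11.5,4)→(17.5,13)  cross = 11.5·13 − 17.5·4 = 79.5000; (r_i+r_j)·cross = 29·79.5000 = 2305.5000
edge 2: (17.5,13)→(16,36.5)  cross = 17.5·36.5 − 16·13 = 430.7500; (r_i+r_j)·cross = 33.5·430.7500 = 14430.1250
edge 3: (16,36.5)→(8.5,33.5)  cross = 16·33.5 − 8.5·36.5 = 225.7500; (r_i+r_j)·cross = 24.5·225.7500 = 5530.8750
edge 4: (8.5,33.5)→(2.5,8.5)  cross = 8.5·8.5 − 2.5·33.5 = -11.5000; (r_i+r_j)·cross = 11·-11.5000 = -126.5000
Σcross = 636.7500 → A = |Σcross|/2 = 318.3750 mm²
Σ(r_i+r_j)·cross = 20911.5000 → first moment M = |Σ|/6 = 3485.2500
R_c = M/A = 3485.2500/318.3750 = 10.9470 mm
θ = 84° = 1.466077 rad
V = θ·R_c·A = 1.466077·10.9470·318.3750 = 5109.643 mm³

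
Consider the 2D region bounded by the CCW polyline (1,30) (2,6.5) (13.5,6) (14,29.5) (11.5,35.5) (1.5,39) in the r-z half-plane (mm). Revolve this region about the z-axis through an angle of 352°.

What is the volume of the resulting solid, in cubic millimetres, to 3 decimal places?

Profile (r,z), 6 vertices: (1,30) (2,6.5) (13.5,6) (14,29.5) (11.5,35.5) (1.5,39)
edge 0: (1,30)→(2,6.5)  cross = 1·6.5 − 2·30 = -53.5000; (r_i+r_j)·cross = 3·-53.5000 = -160.5000
edge 1: (2,6.5)→(13.5,6)  cross = 2·6 − 13.5·6.5 = -75.7500; (r_i+r_j)·cross = 15.5·-75.7500 = -1174.1250
edge 2: (13.5,6)→(14,29.5)  cross = 13.5·29.5 − 14·6 = 314.2500; (r_i+r_j)·cross = 27.5·314.2500 = 8641.8750
edge 3: (14,29.5)→(11.5,35.5)  cross = 14·35.5 − 11.5·29.5 = 157.7500; (r_i+r_j)·cross = 25.5·157.7500 = 4022.6250
edge 4: (11.5,35.5)→(1.5,39)  cross = 11.5·39 − 1.5·35.5 = 395.2500; (r_i+r_j)·cross = 13·395.2500 = 5138.2500
edge 5: (1.5,39)→(1,30)  cross = 1.5·30 − 1·39 = 6.0000; (r_i+r_j)·cross = 2.5·6.0000 = 15.0000
Σcross = 744.0000 → A = |Σcross|/2 = 372.0000 mm²
Σ(r_i+r_j)·cross = 16483.1250 → first moment M = |Σ|/6 = 2747.1875
R_c = M/A = 2747.1875/372.0000 = 7.3849 mm
θ = 352° = 6.143559 rad
V = θ·R_c·A = 6.143559·7.3849·372.0000 = 16877.508 mm³

Volume = 16877.508 mm³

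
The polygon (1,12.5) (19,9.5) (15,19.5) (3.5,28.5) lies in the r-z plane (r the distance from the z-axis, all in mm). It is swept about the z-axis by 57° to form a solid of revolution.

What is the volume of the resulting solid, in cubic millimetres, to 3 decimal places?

Profile (r,z), 4 vertices: (1,12.5) (19,9.5) (15,19.5) (3.5,28.5)
edge 0: (1,12.5)→(19,9.5)  cross = 1·9.5 − 19·12.5 = -228.0000; (r_i+r_j)·cross = 20·-228.0000 = -4560.0000
edge 1: (19,9.5)→(15,19.5)  cross = 19·19.5 − 15·9.5 = 228.0000; (r_i+r_j)·cross = 34·228.0000 = 7752.0000
edge 2: (15,19.5)→(3.5,28.5)  cross = 15·28.5 − 3.5·19.5 = 359.2500; (r_i+r_j)·cross = 18.5·359.2500 = 6646.1250
edge 3: (3.5,28.5)→(1,12.5)  cross = 3.5·12.5 − 1·28.5 = 15.2500; (r_i+r_j)·cross = 4.5·15.2500 = 68.6250
Σcross = 374.5000 → A = |Σcross|/2 = 187.2500 mm²
Σ(r_i+r_j)·cross = 9906.7500 → first moment M = |Σ|/6 = 1651.1250
R_c = M/A = 1651.1250/187.2500 = 8.8178 mm
θ = 57° = 0.994838 rad
V = θ·R_c·A = 0.994838·8.8178·187.2500 = 1642.601 mm³

Volume = 1642.601 mm³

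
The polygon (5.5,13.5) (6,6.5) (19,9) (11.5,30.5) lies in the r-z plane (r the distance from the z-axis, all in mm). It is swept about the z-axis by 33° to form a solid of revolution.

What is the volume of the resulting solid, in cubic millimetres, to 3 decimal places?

Volume = 1156.489 mm³

Profile (r,z), 4 vertices: (5.5,13.5) (6,6.5) (19,9) (11.5,30.5)
edge 0: (5.5,13.5)→(6,6.5)  cross = 5.5·6.5 − 6·13.5 = -45.2500; (r_i+r_j)·cross = 11.5·-45.2500 = -520.3750
edge 1: (6,6.5)→(19,9)  cross = 6·9 − 19·6.5 = -69.5000; (r_i+r_j)·cross = 25·-69.5000 = -1737.5000
edge 2: (19,9)→(11.5,30.5)  cross = 19·30.5 − 11.5·9 = 476.0000; (r_i+r_j)·cross = 30.5·476.0000 = 14518.0000
edge 3: (11.5,30.5)→(5.5,13.5)  cross = 11.5·13.5 − 5.5·30.5 = -12.5000; (r_i+r_j)·cross = 17·-12.5000 = -212.5000
Σcross = 348.7500 → A = |Σcross|/2 = 174.3750 mm²
Σ(r_i+r_j)·cross = 12047.6250 → first moment M = |Σ|/6 = 2007.9375
R_c = M/A = 2007.9375/174.3750 = 11.5151 mm
θ = 33° = 0.575959 rad
V = θ·R_c·A = 0.575959·11.5151·174.3750 = 1156.489 mm³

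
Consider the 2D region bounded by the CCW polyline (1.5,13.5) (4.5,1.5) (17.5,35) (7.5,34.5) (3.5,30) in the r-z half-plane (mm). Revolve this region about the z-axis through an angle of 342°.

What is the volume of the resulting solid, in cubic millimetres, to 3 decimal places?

Profile (r,z), 5 vertices: (1.5,13.5) (4.5,1.5) (17.5,35) (7.5,34.5) (3.5,30)
edge 0: (1.5,13.5)→(4.5,1.5)  cross = 1.5·1.5 − 4.5·13.5 = -58.5000; (r_i+r_j)·cross = 6·-58.5000 = -351.0000
edge 1: (4.5,1.5)→(17.5,35)  cross = 4.5·35 − 17.5·1.5 = 131.2500; (r_i+r_j)·cross = 22·131.2500 = 2887.5000
edge 2: (17.5,35)→(7.5,34.5)  cross = 17.5·34.5 − 7.5·35 = 341.2500; (r_i+r_j)·cross = 25·341.2500 = 8531.2500
edge 3: (7.5,34.5)→(3.5,30)  cross = 7.5·30 − 3.5·34.5 = 104.2500; (r_i+r_j)·cross = 11·104.2500 = 1146.7500
edge 4: (3.5,30)→(1.5,13.5)  cross = 3.5·13.5 − 1.5·30 = 2.2500; (r_i+r_j)·cross = 5·2.2500 = 11.2500
Σcross = 520.5000 → A = |Σcross|/2 = 260.2500 mm²
Σ(r_i+r_j)·cross = 12225.7500 → first moment M = |Σ|/6 = 2037.6250
R_c = M/A = 2037.6250/260.2500 = 7.8295 mm
θ = 342° = 5.969026 rad
V = θ·R_c·A = 5.969026·7.8295·260.2500 = 12162.637 mm³

Volume = 12162.637 mm³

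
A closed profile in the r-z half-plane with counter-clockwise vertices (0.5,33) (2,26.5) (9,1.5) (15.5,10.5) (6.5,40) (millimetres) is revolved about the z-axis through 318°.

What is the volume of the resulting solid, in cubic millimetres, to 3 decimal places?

Volume = 11584.313 mm³

Profile (r,z), 5 vertices: (0.5,33) (2,26.5) (9,1.5) (15.5,10.5) (6.5,40)
edge 0: (0.5,33)→(2,26.5)  cross = 0.5·26.5 − 2·33 = -52.7500; (r_i+r_j)·cross = 2.5·-52.7500 = -131.8750
edge 1: (2,26.5)→(9,1.5)  cross = 2·1.5 − 9·26.5 = -235.5000; (r_i+r_j)·cross = 11·-235.5000 = -2590.5000
edge 2: (9,1.5)→(15.5,10.5)  cross = 9·10.5 − 15.5·1.5 = 71.2500; (r_i+r_j)·cross = 24.5·71.2500 = 1745.6250
edge 3: (15.5,10.5)→(6.5,40)  cross = 15.5·40 − 6.5·10.5 = 551.7500; (r_i+r_j)·cross = 22·551.7500 = 12138.5000
edge 4: (6.5,40)→(0.5,33)  cross = 6.5·33 − 0.5·40 = 194.5000; (r_i+r_j)·cross = 7·194.5000 = 1361.5000
Σcross = 529.2500 → A = |Σcross|/2 = 264.6250 mm²
Σ(r_i+r_j)·cross = 12523.2500 → first moment M = |Σ|/6 = 2087.2083
R_c = M/A = 2087.2083/264.6250 = 7.8874 mm
θ = 318° = 5.550147 rad
V = θ·R_c·A = 5.550147·7.8874·264.6250 = 11584.313 mm³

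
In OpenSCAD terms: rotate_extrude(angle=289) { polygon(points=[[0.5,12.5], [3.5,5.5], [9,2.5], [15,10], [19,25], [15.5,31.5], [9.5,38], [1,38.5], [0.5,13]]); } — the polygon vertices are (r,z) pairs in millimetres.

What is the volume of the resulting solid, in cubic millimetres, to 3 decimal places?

Profile (r,z), 9 vertices: (0.5,12.5) (3.5,5.5) (9,2.5) (15,10) (19,25) (15.5,31.5) (9.5,38) (1,38.5) (0.5,13)
edge 0: (0.5,12.5)→(3.5,5.5)  cross = 0.5·5.5 − 3.5·12.5 = -41.0000; (r_i+r_j)·cross = 4·-41.0000 = -164.0000
edge 1: (3.5,5.5)→(9,2.5)  cross = 3.5·2.5 − 9·5.5 = -40.7500; (r_i+r_j)·cross = 12.5·-40.7500 = -509.3750
edge 2: (9,2.5)→(15,10)  cross = 9·10 − 15·2.5 = 52.5000; (r_i+r_j)·cross = 24·52.5000 = 1260.0000
edge 3: (15,10)→(19,25)  cross = 15·25 − 19·10 = 185.0000; (r_i+r_j)·cross = 34·185.0000 = 6290.0000
edge 4: (19,25)→(15.5,31.5)  cross = 19·31.5 − 15.5·25 = 211.0000; (r_i+r_j)·cross = 34.5·211.0000 = 7279.5000
edge 5: (15.5,31.5)→(9.5,38)  cross = 15.5·38 − 9.5·31.5 = 289.7500; (r_i+r_j)·cross = 25·289.7500 = 7243.7500
edge 6: (9.5,38)→(1,38.5)  cross = 9.5·38.5 − 1·38 = 327.7500; (r_i+r_j)·cross = 10.5·327.7500 = 3441.3750
edge 7: (1,38.5)→(0.5,13)  cross = 1·13 − 0.5·38.5 = -6.2500; (r_i+r_j)·cross = 1.5·-6.2500 = -9.3750
edge 8: (0.5,13)→(0.5,12.5)  cross = 0.5·12.5 − 0.5·13 = -0.2500; (r_i+r_j)·cross = 1·-0.2500 = -0.2500
Σcross = 977.7500 → A = |Σcross|/2 = 488.8750 mm²
Σ(r_i+r_j)·cross = 24831.6250 → first moment M = |Σ|/6 = 4138.6042
R_c = M/A = 4138.6042/488.8750 = 8.4656 mm
θ = 289° = 5.044002 rad
V = θ·R_c·A = 5.044002·8.4656·488.8750 = 20875.126 mm³

Volume = 20875.126 mm³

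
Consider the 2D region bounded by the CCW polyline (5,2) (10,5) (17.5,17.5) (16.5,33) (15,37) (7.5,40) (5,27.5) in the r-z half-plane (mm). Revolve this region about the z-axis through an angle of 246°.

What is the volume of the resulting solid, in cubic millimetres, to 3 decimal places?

Volume = 15740.276 mm³

Profile (r,z), 7 vertices: (5,2) (10,5) (17.5,17.5) (16.5,33) (15,37) (7.5,40) (5,27.5)
edge 0: (5,2)→(10,5)  cross = 5·5 − 10·2 = 5.0000; (r_i+r_j)·cross = 15·5.0000 = 75.0000
edge 1: (10,5)→(17.5,17.5)  cross = 10·17.5 − 17.5·5 = 87.5000; (r_i+r_j)·cross = 27.5·87.5000 = 2406.2500
edge 2: (17.5,17.5)→(16.5,33)  cross = 17.5·33 − 16.5·17.5 = 288.7500; (r_i+r_j)·cross = 34·288.7500 = 9817.5000
edge 3: (16.5,33)→(15,37)  cross = 16.5·37 − 15·33 = 115.5000; (r_i+r_j)·cross = 31.5·115.5000 = 3638.2500
edge 4: (15,37)→(7.5,40)  cross = 15·40 − 7.5·37 = 322.5000; (r_i+r_j)·cross = 22.5·322.5000 = 7256.2500
edge 5: (7.5,40)→(5,27.5)  cross = 7.5·27.5 − 5·40 = 6.2500; (r_i+r_j)·cross = 12.5·6.2500 = 78.1250
edge 6: (5,27.5)→(5,2)  cross = 5·2 − 5·27.5 = -127.5000; (r_i+r_j)·cross = 10·-127.5000 = -1275.0000
Σcross = 698.0000 → A = |Σcross|/2 = 349.0000 mm²
Σ(r_i+r_j)·cross = 21996.3750 → first moment M = |Σ|/6 = 3666.0625
R_c = M/A = 3666.0625/349.0000 = 10.5045 mm
θ = 246° = 4.293510 rad
V = θ·R_c·A = 4.293510·10.5045·349.0000 = 15740.276 mm³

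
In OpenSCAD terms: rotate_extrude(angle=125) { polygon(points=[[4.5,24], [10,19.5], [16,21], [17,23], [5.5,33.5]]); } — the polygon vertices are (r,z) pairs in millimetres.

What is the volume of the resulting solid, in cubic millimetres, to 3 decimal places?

Volume = 1921.089 mm³

Profile (r,z), 5 vertices: (4.5,24) (10,19.5) (16,21) (17,23) (5.5,33.5)
edge 0: (4.5,24)→(10,19.5)  cross = 4.5·19.5 − 10·24 = -152.2500; (r_i+r_j)·cross = 14.5·-152.2500 = -2207.6250
edge 1: (10,19.5)→(16,21)  cross = 10·21 − 16·19.5 = -102.0000; (r_i+r_j)·cross = 26·-102.0000 = -2652.0000
edge 2: (16,21)→(17,23)  cross = 16·23 − 17·21 = 11.0000; (r_i+r_j)·cross = 33·11.0000 = 363.0000
edge 3: (17,23)→(5.5,33.5)  cross = 17·33.5 − 5.5·23 = 443.0000; (r_i+r_j)·cross = 22.5·443.0000 = 9967.5000
edge 4: (5.5,33.5)→(4.5,24)  cross = 5.5·24 − 4.5·33.5 = -18.7500; (r_i+r_j)·cross = 10·-18.7500 = -187.5000
Σcross = 181.0000 → A = |Σcross|/2 = 90.5000 mm²
Σ(r_i+r_j)·cross = 5283.3750 → first moment M = |Σ|/6 = 880.5625
R_c = M/A = 880.5625/90.5000 = 9.7300 mm
θ = 125° = 2.181662 rad
V = θ·R_c·A = 2.181662·9.7300·90.5000 = 1921.089 mm³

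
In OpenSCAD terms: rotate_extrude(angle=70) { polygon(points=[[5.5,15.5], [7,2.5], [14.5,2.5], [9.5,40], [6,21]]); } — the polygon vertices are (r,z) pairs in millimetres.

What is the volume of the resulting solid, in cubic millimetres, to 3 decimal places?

Profile (r,z), 5 vertices: (5.5,15.5) (7,2.5) (14.5,2.5) (9.5,40) (6,21)
edge 0: (5.5,15.5)→(7,2.5)  cross = 5.5·2.5 − 7·15.5 = -94.7500; (r_i+r_j)·cross = 12.5·-94.7500 = -1184.3750
edge 1: (7,2.5)→(14.5,2.5)  cross = 7·2.5 − 14.5·2.5 = -18.7500; (r_i+r_j)·cross = 21.5·-18.7500 = -403.1250
edge 2: (14.5,2.5)→(9.5,40)  cross = 14.5·40 − 9.5·2.5 = 556.2500; (r_i+r_j)·cross = 24·556.2500 = 13350.0000
edge 3: (9.5,40)→(6,21)  cross = 9.5·21 − 6·40 = -40.5000; (r_i+r_j)·cross = 15.5·-40.5000 = -627.7500
edge 4: (6,21)→(5.5,15.5)  cross = 6·15.5 − 5.5·21 = -22.5000; (r_i+r_j)·cross = 11.5·-22.5000 = -258.7500
Σcross = 379.7500 → A = |Σcross|/2 = 189.8750 mm²
Σ(r_i+r_j)·cross = 10876.0000 → first moment M = |Σ|/6 = 1812.6667
R_c = M/A = 1812.6667/189.8750 = 9.5466 mm
θ = 70° = 1.221730 rad
V = θ·R_c·A = 1.221730·9.5466·189.8750 = 2214.590 mm³

Volume = 2214.590 mm³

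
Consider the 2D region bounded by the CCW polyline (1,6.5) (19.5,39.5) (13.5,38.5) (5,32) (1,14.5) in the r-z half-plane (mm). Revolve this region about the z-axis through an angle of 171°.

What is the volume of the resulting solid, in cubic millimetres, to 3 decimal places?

Volume = 4997.381 mm³

Profile (r,z), 5 vertices: (1,6.5) (19.5,39.5) (13.5,38.5) (5,32) (1,14.5)
edge 0: (1,6.5)→(19.5,39.5)  cross = 1·39.5 − 19.5·6.5 = -87.2500; (r_i+r_j)·cross = 20.5·-87.2500 = -1788.6250
edge 1: (19.5,39.5)→(13.5,38.5)  cross = 19.5·38.5 − 13.5·39.5 = 217.5000; (r_i+r_j)·cross = 33·217.5000 = 7177.5000
edge 2: (13.5,38.5)→(5,32)  cross = 13.5·32 − 5·38.5 = 239.5000; (r_i+r_j)·cross = 18.5·239.5000 = 4430.7500
edge 3: (5,32)→(1,14.5)  cross = 5·14.5 − 1·32 = 40.5000; (r_i+r_j)·cross = 6·40.5000 = 243.0000
edge 4: (1,14.5)→(1,6.5)  cross = 1·6.5 − 1·14.5 = -8.0000; (r_i+r_j)·cross = 2·-8.0000 = -16.0000
Σcross = 402.2500 → A = |Σcross|/2 = 201.1250 mm²
Σ(r_i+r_j)·cross = 10046.6250 → first moment M = |Σ|/6 = 1674.4375
R_c = M/A = 1674.4375/201.1250 = 8.3254 mm
θ = 171° = 2.984513 rad
V = θ·R_c·A = 2.984513·8.3254·201.1250 = 4997.381 mm³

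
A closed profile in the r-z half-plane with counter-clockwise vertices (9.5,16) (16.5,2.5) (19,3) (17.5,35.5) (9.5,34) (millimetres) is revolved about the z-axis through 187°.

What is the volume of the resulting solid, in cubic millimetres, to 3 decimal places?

Profile (r,z), 5 vertices: (9.5,16) (16.5,2.5) (19,3) (17.5,35.5) (9.5,34)
edge 0: (9.5,16)→(16.5,2.5)  cross = 9.5·2.5 − 16.5·16 = -240.2500; (r_i+r_j)·cross = 26·-240.2500 = -6246.5000
edge 1: (16.5,2.5)→(19,3)  cross = 16.5·3 − 19·2.5 = 2.0000; (r_i+r_j)·cross = 35.5·2.0000 = 71.0000
edge 2: (19,3)→(17.5,35.5)  cross = 19·35.5 − 17.5·3 = 622.0000; (r_i+r_j)·cross = 36.5·622.0000 = 22703.0000
edge 3: (17.5,35.5)→(9.5,34)  cross = 17.5·34 − 9.5·35.5 = 257.7500; (r_i+r_j)·cross = 27·257.7500 = 6959.2500
edge 4: (9.5,34)→(9.5,16)  cross = 9.5·16 − 9.5·34 = -171.0000; (r_i+r_j)·cross = 19·-171.0000 = -3249.0000
Σcross = 470.5000 → A = |Σcross|/2 = 235.2500 mm²
Σ(r_i+r_j)·cross = 20237.7500 → first moment M = |Σ|/6 = 3372.9583
R_c = M/A = 3372.9583/235.2500 = 14.3378 mm
θ = 187° = 3.263766 rad
V = θ·R_c·A = 3.263766·14.3378·235.2500 = 11008.546 mm³

Volume = 11008.546 mm³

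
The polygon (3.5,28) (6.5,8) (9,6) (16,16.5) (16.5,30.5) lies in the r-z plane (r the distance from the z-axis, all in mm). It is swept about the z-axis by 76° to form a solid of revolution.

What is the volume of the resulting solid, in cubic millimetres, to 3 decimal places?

Profile (r,z), 5 vertices: (3.5,28) (6.5,8) (9,6) (16,16.5) (16.5,30.5)
edge 0: (3.5,28)→(6.5,8)  cross = 3.5·8 − 6.5·28 = -154.0000; (r_i+r_j)·cross = 10·-154.0000 = -1540.0000
edge 1: (6.5,8)→(9,6)  cross = 6.5·6 − 9·8 = -33.0000; (r_i+r_j)·cross = 15.5·-33.0000 = -511.5000
edge 2: (9,6)→(16,16.5)  cross = 9·16.5 − 16·6 = 52.5000; (r_i+r_j)·cross = 25·52.5000 = 1312.5000
edge 3: (16,16.5)→(16.5,30.5)  cross = 16·30.5 − 16.5·16.5 = 215.7500; (r_i+r_j)·cross = 32.5·215.7500 = 7011.8750
edge 4: (16.5,30.5)→(3.5,28)  cross = 16.5·28 − 3.5·30.5 = 355.2500; (r_i+r_j)·cross = 20·355.2500 = 7105.0000
Σcross = 436.5000 → A = |Σcross|/2 = 218.2500 mm²
Σ(r_i+r_j)·cross = 13377.8750 → first moment M = |Σ|/6 = 2229.6458
R_c = M/A = 2229.6458/218.2500 = 10.2160 mm
θ = 76° = 1.326450 rad
V = θ·R_c·A = 1.326450·10.2160·218.2500 = 2957.514 mm³

Volume = 2957.514 mm³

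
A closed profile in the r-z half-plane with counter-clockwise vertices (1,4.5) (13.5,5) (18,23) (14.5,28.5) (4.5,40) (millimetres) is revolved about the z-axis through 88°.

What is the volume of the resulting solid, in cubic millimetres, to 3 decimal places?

Volume = 5233.736 mm³

Profile (r,z), 5 vertices: (1,4.5) (13.5,5) (18,23) (14.5,28.5) (4.5,40)
edge 0: (1,4.5)→(13.5,5)  cross = 1·5 − 13.5·4.5 = -55.7500; (r_i+r_j)·cross = 14.5·-55.7500 = -808.3750
edge 1: (13.5,5)→(18,23)  cross = 13.5·23 − 18·5 = 220.5000; (r_i+r_j)·cross = 31.5·220.5000 = 6945.7500
edge 2: (18,23)→(14.5,28.5)  cross = 18·28.5 − 14.5·23 = 179.5000; (r_i+r_j)·cross = 32.5·179.5000 = 5833.7500
edge 3: (14.5,28.5)→(4.5,40)  cross = 14.5·40 − 4.5·28.5 = 451.7500; (r_i+r_j)·cross = 19·451.7500 = 8583.2500
edge 4: (4.5,40)→(1,4.5)  cross = 4.5·4.5 − 1·40 = -19.7500; (r_i+r_j)·cross = 5.5·-19.7500 = -108.6250
Σcross = 776.2500 → A = |Σcross|/2 = 388.1250 mm²
Σ(r_i+r_j)·cross = 20445.7500 → first moment M = |Σ|/6 = 3407.6250
R_c = M/A = 3407.6250/388.1250 = 8.7797 mm
θ = 88° = 1.535890 rad
V = θ·R_c·A = 1.535890·8.7797·388.1250 = 5233.736 mm³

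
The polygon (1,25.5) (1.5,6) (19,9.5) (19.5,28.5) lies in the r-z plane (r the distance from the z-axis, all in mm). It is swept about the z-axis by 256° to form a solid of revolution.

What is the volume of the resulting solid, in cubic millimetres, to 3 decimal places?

Volume = 15786.713 mm³

Profile (r,z), 4 vertices: (1,25.5) (1.5,6) (19,9.5) (19.5,28.5)
edge 0: (1,25.5)→(1.5,6)  cross = 1·6 − 1.5·25.5 = -32.2500; (r_i+r_j)·cross = 2.5·-32.2500 = -80.6250
edge 1: (1.5,6)→(19,9.5)  cross = 1.5·9.5 − 19·6 = -99.7500; (r_i+r_j)·cross = 20.5·-99.7500 = -2044.8750
edge 2: (19,9.5)→(19.5,28.5)  cross = 19·28.5 − 19.5·9.5 = 356.2500; (r_i+r_j)·cross = 38.5·356.2500 = 13715.6250
edge 3: (19.5,28.5)→(1,25.5)  cross = 19.5·25.5 − 1·28.5 = 468.7500; (r_i+r_j)·cross = 20.5·468.7500 = 9609.3750
Σcross = 693.0000 → A = |Σcross|/2 = 346.5000 mm²
Σ(r_i+r_j)·cross = 21199.5000 → first moment M = |Σ|/6 = 3533.2500
R_c = M/A = 3533.2500/346.5000 = 10.1970 mm
θ = 256° = 4.468043 rad
V = θ·R_c·A = 4.468043·10.1970·346.5000 = 15786.713 mm³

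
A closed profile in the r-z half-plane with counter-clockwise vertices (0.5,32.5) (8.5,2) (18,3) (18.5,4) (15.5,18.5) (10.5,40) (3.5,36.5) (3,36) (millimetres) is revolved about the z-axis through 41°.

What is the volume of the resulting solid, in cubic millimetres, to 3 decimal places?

Volume = 2651.928 mm³

Profile (r,z), 8 vertices: (0.5,32.5) (8.5,2) (18,3) (18.5,4) (15.5,18.5) (10.5,40) (3.5,36.5) (3,36)
edge 0: (0.5,32.5)→(8.5,2)  cross = 0.5·2 − 8.5·32.5 = -275.2500; (r_i+r_j)·cross = 9·-275.2500 = -2477.2500
edge 1: (8.5,2)→(18,3)  cross = 8.5·3 − 18·2 = -10.5000; (r_i+r_j)·cross = 26.5·-10.5000 = -278.2500
edge 2: (18,3)→(18.5,4)  cross = 18·4 − 18.5·3 = 16.5000; (r_i+r_j)·cross = 36.5·16.5000 = 602.2500
edge 3: (18.5,4)→(15.5,18.5)  cross = 18.5·18.5 − 15.5·4 = 280.2500; (r_i+r_j)·cross = 34·280.2500 = 9528.5000
edge 4: (15.5,18.5)→(10.5,40)  cross = 15.5·40 − 10.5·18.5 = 425.7500; (r_i+r_j)·cross = 26·425.7500 = 11069.5000
edge 5: (10.5,40)→(3.5,36.5)  cross = 10.5·36.5 − 3.5·40 = 243.2500; (r_i+r_j)·cross = 14·243.2500 = 3405.5000
edge 6: (3.5,36.5)→(3,36)  cross = 3.5·36 − 3·36.5 = 16.5000; (r_i+r_j)·cross = 6.5·16.5000 = 107.2500
edge 7: (3,36)→(0.5,32.5)  cross = 3·32.5 − 0.5·36 = 79.5000; (r_i+r_j)·cross = 3.5·79.5000 = 278.2500
Σcross = 776.0000 → A = |Σcross|/2 = 388.0000 mm²
Σ(r_i+r_j)·cross = 22235.7500 → first moment M = |Σ|/6 = 3705.9583
R_c = M/A = 3705.9583/388.0000 = 9.5514 mm
θ = 41° = 0.715585 rad
V = θ·R_c·A = 0.715585·9.5514·388.0000 = 2651.928 mm³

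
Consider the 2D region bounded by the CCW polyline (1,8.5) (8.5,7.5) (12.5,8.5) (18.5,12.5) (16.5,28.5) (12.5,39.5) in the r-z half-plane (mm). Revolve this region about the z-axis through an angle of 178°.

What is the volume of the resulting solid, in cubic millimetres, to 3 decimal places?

Profile (r,z), 6 vertices: (1,8.5) (8.5,7.5) (12.5,8.5) (18.5,12.5) (16.5,28.5) (12.5,39.5)
edge 0: (1,8.5)→(8.5,7.5)  cross = 1·7.5 − 8.5·8.5 = -64.7500; (r_i+r_j)·cross = 9.5·-64.7500 = -615.1250
edge 1: (8.5,7.5)→(12.5,8.5)  cross = 8.5·8.5 − 12.5·7.5 = -21.5000; (r_i+r_j)·cross = 21·-21.5000 = -451.5000
edge 2: (12.5,8.5)→(18.5,12.5)  cross = 12.5·12.5 − 18.5·8.5 = -1.0000; (r_i+r_j)·cross = 31·-1.0000 = -31.0000
edge 3: (18.5,12.5)→(16.5,28.5)  cross = 18.5·28.5 − 16.5·12.5 = 321.0000; (r_i+r_j)·cross = 35·321.0000 = 11235.0000
edge 4: (16.5,28.5)→(12.5,39.5)  cross = 16.5·39.5 − 12.5·28.5 = 295.5000; (r_i+r_j)·cross = 29·295.5000 = 8569.5000
edge 5: (12.5,39.5)→(1,8.5)  cross = 12.5·8.5 − 1·39.5 = 66.7500; (r_i+r_j)·cross = 13.5·66.7500 = 901.1250
Σcross = 596.0000 → A = |Σcross|/2 = 298.0000 mm²
Σ(r_i+r_j)·cross = 19608.0000 → first moment M = |Σ|/6 = 3268.0000
R_c = M/A = 3268.0000/298.0000 = 10.9664 mm
θ = 178° = 3.106686 rad
V = θ·R_c·A = 3.106686·10.9664·298.0000 = 10152.650 mm³

Volume = 10152.650 mm³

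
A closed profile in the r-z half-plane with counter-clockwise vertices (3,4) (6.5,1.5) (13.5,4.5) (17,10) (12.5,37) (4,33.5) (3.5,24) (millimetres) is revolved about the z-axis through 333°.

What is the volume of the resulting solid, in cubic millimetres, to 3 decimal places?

Volume = 19914.634 mm³

Profile (r,z), 7 vertices: (3,4) (6.5,1.5) (13.5,4.5) (17,10) (12.5,37) (4,33.5) (3.5,24)
edge 0: (3,4)→(6.5,1.5)  cross = 3·1.5 − 6.5·4 = -21.5000; (r_i+r_j)·cross = 9.5·-21.5000 = -204.2500
edge 1: (6.5,1.5)→(13.5,4.5)  cross = 6.5·4.5 − 13.5·1.5 = 9.0000; (r_i+r_j)·cross = 20·9.0000 = 180.0000
edge 2: (13.5,4.5)→(17,10)  cross = 13.5·10 − 17·4.5 = 58.5000; (r_i+r_j)·cross = 30.5·58.5000 = 1784.2500
edge 3: (17,10)→(12.5,37)  cross = 17·37 − 12.5·10 = 504.0000; (r_i+r_j)·cross = 29.5·504.0000 = 14868.0000
edge 4: (12.5,37)→(4,33.5)  cross = 12.5·33.5 − 4·37 = 270.7500; (r_i+r_j)·cross = 16.5·270.7500 = 4467.3750
edge 5: (4,33.5)→(3.5,24)  cross = 4·24 − 3.5·33.5 = -21.2500; (r_i+r_j)·cross = 7.5·-21.2500 = -159.3750
edge 6: (3.5,24)→(3,4)  cross = 3.5·4 − 3·24 = -58.0000; (r_i+r_j)·cross = 6.5·-58.0000 = -377.0000
Σcross = 741.5000 → A = |Σcross|/2 = 370.7500 mm²
Σ(r_i+r_j)·cross = 20559.0000 → first moment M = |Σ|/6 = 3426.5000
R_c = M/A = 3426.5000/370.7500 = 9.2421 mm
θ = 333° = 5.811946 rad
V = θ·R_c·A = 5.811946·9.2421·370.7500 = 19914.634 mm³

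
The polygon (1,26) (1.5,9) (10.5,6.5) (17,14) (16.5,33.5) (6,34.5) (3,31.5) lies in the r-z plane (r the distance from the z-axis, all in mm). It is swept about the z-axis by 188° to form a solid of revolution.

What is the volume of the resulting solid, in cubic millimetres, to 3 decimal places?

Volume = 11206.798 mm³

Profile (r,z), 7 vertices: (1,26) (1.5,9) (10.5,6.5) (17,14) (16.5,33.5) (6,34.5) (3,31.5)
edge 0: (1,26)→(1.5,9)  cross = 1·9 − 1.5·26 = -30.0000; (r_i+r_j)·cross = 2.5·-30.0000 = -75.0000
edge 1: (1.5,9)→(10.5,6.5)  cross = 1.5·6.5 − 10.5·9 = -84.7500; (r_i+r_j)·cross = 12·-84.7500 = -1017.0000
edge 2: (10.5,6.5)→(17,14)  cross = 10.5·14 − 17·6.5 = 36.5000; (r_i+r_j)·cross = 27.5·36.5000 = 1003.7500
edge 3: (17,14)→(16.5,33.5)  cross = 17·33.5 − 16.5·14 = 338.5000; (r_i+r_j)·cross = 33.5·338.5000 = 11339.7500
edge 4: (16.5,33.5)→(6,34.5)  cross = 16.5·34.5 − 6·33.5 = 368.2500; (r_i+r_j)·cross = 22.5·368.2500 = 8285.6250
edge 5: (6,34.5)→(3,31.5)  cross = 6·31.5 − 3·34.5 = 85.5000; (r_i+r_j)·cross = 9·85.5000 = 769.5000
edge 6: (3,31.5)→(1,26)  cross = 3·26 − 1·31.5 = 46.5000; (r_i+r_j)·cross = 4·46.5000 = 186.0000
Σcross = 760.5000 → A = |Σcross|/2 = 380.2500 mm²
Σ(r_i+r_j)·cross = 20492.6250 → first moment M = |Σ|/6 = 3415.4375
R_c = M/A = 3415.4375/380.2500 = 8.9821 mm
θ = 188° = 3.281219 rad
V = θ·R_c·A = 3.281219·8.9821·380.2500 = 11206.798 mm³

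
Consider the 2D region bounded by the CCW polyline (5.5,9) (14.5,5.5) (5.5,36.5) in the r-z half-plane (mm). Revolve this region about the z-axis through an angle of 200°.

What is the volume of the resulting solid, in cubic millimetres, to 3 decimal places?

Volume = 3671.736 mm³

Profile (r,z), 3 vertices: (5.5,9) (14.5,5.5) (5.5,36.5)
edge 0: (5.5,9)→(14.5,5.5)  cross = 5.5·5.5 − 14.5·9 = -100.2500; (r_i+r_j)·cross = 20·-100.2500 = -2005.0000
edge 1: (14.5,5.5)→(5.5,36.5)  cross = 14.5·36.5 − 5.5·5.5 = 499.0000; (r_i+r_j)·cross = 20·499.0000 = 9980.0000
edge 2: (5.5,36.5)→(5.5,9)  cross = 5.5·9 − 5.5·36.5 = -151.2500; (r_i+r_j)·cross = 11·-151.2500 = -1663.7500
Σcross = 247.5000 → A = |Σcross|/2 = 123.7500 mm²
Σ(r_i+r_j)·cross = 6311.2500 → first moment M = |Σ|/6 = 1051.8750
R_c = M/A = 1051.8750/123.7500 = 8.5000 mm
θ = 200° = 3.490659 rad
V = θ·R_c·A = 3.490659·8.5000·123.7500 = 3671.736 mm³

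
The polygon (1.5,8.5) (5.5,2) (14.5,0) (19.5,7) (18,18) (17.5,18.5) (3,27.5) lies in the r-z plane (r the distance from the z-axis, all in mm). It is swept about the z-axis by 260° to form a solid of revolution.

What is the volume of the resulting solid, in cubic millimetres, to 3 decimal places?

Volume = 15351.756 mm³

Profile (r,z), 7 vertices: (1.5,8.5) (5.5,2) (14.5,0) (19.5,7) (18,18) (17.5,18.5) (3,27.5)
edge 0: (1.5,8.5)→(5.5,2)  cross = 1.5·2 − 5.5·8.5 = -43.7500; (r_i+r_j)·cross = 7·-43.7500 = -306.2500
edge 1: (5.5,2)→(14.5,0)  cross = 5.5·0 − 14.5·2 = -29.0000; (r_i+r_j)·cross = 20·-29.0000 = -580.0000
edge 2: (14.5,0)→(19.5,7)  cross = 14.5·7 − 19.5·0 = 101.5000; (r_i+r_j)·cross = 34·101.5000 = 3451.0000
edge 3: (19.5,7)→(18,18)  cross = 19.5·18 − 18·7 = 225.0000; (r_i+r_j)·cross = 37.5·225.0000 = 8437.5000
edge 4: (18,18)→(17.5,18.5)  cross = 18·18.5 − 17.5·18 = 18.0000; (r_i+r_j)·cross = 35.5·18.0000 = 639.0000
edge 5: (17.5,18.5)→(3,27.5)  cross = 17.5·27.5 − 3·18.5 = 425.7500; (r_i+r_j)·cross = 20.5·425.7500 = 8727.8750
edge 6: (3,27.5)→(1.5,8.5)  cross = 3·8.5 − 1.5·27.5 = -15.7500; (r_i+r_j)·cross = 4.5·-15.7500 = -70.8750
Σcross = 681.7500 → A = |Σcross|/2 = 340.8750 mm²
Σ(r_i+r_j)·cross = 20298.2500 → first moment M = |Σ|/6 = 3383.0417
R_c = M/A = 3383.0417/340.8750 = 9.9246 mm
θ = 260° = 4.537856 rad
V = θ·R_c·A = 4.537856·9.9246·340.8750 = 15351.756 mm³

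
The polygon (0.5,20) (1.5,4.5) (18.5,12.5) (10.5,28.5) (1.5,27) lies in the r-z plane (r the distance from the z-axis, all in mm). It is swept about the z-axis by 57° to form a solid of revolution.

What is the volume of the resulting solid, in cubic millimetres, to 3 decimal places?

Profile (r,z), 5 vertices: (0.5,20) (1.5,4.5) (18.5,12.5) (10.5,28.5) (1.5,27)
edge 0: (0.5,20)→(1.5,4.5)  cross = 0.5·4.5 − 1.5·20 = -27.7500; (r_i+r_j)·cross = 2·-27.7500 = -55.5000
edge 1: (1.5,4.5)→(18.5,12.5)  cross = 1.5·12.5 − 18.5·4.5 = -64.5000; (r_i+r_j)·cross = 20·-64.5000 = -1290.0000
edge 2: (18.5,12.5)→(10.5,28.5)  cross = 18.5·28.5 − 10.5·12.5 = 396.0000; (r_i+r_j)·cross = 29·396.0000 = 11484.0000
edge 3: (10.5,28.5)→(1.5,27)  cross = 10.5·27 − 1.5·28.5 = 240.7500; (r_i+r_j)·cross = 12·240.7500 = 2889.0000
edge 4: (1.5,27)→(0.5,20)  cross = 1.5·20 − 0.5·27 = 16.5000; (r_i+r_j)·cross = 2·16.5000 = 33.0000
Σcross = 561.0000 → A = |Σcross|/2 = 280.5000 mm²
Σ(r_i+r_j)·cross = 13060.5000 → first moment M = |Σ|/6 = 2176.7500
R_c = M/A = 2176.7500/280.5000 = 7.7602 mm
θ = 57° = 0.994838 rad
V = θ·R_c·A = 0.994838·7.7602·280.5000 = 2165.513 mm³

Volume = 2165.513 mm³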